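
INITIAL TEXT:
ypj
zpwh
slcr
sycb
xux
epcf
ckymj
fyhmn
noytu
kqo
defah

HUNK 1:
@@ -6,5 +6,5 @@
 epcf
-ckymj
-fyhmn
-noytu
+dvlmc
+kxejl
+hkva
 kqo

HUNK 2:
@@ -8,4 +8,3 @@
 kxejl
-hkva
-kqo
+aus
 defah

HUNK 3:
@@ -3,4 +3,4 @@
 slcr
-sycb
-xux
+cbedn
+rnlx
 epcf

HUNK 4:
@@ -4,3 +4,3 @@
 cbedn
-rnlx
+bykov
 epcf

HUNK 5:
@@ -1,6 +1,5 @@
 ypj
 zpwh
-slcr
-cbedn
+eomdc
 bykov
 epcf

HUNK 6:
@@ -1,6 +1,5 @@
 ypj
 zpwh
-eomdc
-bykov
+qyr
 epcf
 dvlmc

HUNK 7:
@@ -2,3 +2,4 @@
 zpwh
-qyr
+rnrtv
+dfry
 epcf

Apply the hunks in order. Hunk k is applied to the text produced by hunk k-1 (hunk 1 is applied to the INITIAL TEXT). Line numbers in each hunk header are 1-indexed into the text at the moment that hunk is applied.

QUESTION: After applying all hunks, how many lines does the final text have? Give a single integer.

Answer: 9

Derivation:
Hunk 1: at line 6 remove [ckymj,fyhmn,noytu] add [dvlmc,kxejl,hkva] -> 11 lines: ypj zpwh slcr sycb xux epcf dvlmc kxejl hkva kqo defah
Hunk 2: at line 8 remove [hkva,kqo] add [aus] -> 10 lines: ypj zpwh slcr sycb xux epcf dvlmc kxejl aus defah
Hunk 3: at line 3 remove [sycb,xux] add [cbedn,rnlx] -> 10 lines: ypj zpwh slcr cbedn rnlx epcf dvlmc kxejl aus defah
Hunk 4: at line 4 remove [rnlx] add [bykov] -> 10 lines: ypj zpwh slcr cbedn bykov epcf dvlmc kxejl aus defah
Hunk 5: at line 1 remove [slcr,cbedn] add [eomdc] -> 9 lines: ypj zpwh eomdc bykov epcf dvlmc kxejl aus defah
Hunk 6: at line 1 remove [eomdc,bykov] add [qyr] -> 8 lines: ypj zpwh qyr epcf dvlmc kxejl aus defah
Hunk 7: at line 2 remove [qyr] add [rnrtv,dfry] -> 9 lines: ypj zpwh rnrtv dfry epcf dvlmc kxejl aus defah
Final line count: 9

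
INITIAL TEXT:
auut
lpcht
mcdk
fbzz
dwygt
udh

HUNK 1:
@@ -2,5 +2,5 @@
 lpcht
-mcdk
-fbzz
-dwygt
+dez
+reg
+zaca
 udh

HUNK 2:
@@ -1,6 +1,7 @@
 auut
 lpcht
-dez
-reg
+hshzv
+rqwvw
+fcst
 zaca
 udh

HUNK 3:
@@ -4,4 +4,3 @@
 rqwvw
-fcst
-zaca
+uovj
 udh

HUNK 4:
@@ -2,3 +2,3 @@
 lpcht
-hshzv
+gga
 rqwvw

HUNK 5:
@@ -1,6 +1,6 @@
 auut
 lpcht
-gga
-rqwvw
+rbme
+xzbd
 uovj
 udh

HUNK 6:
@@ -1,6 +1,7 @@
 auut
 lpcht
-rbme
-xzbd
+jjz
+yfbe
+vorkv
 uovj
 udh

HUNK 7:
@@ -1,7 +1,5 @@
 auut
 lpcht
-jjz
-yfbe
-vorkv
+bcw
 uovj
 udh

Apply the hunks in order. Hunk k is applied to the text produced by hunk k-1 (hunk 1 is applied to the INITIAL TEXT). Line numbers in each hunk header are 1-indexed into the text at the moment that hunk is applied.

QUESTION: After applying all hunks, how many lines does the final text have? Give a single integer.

Hunk 1: at line 2 remove [mcdk,fbzz,dwygt] add [dez,reg,zaca] -> 6 lines: auut lpcht dez reg zaca udh
Hunk 2: at line 1 remove [dez,reg] add [hshzv,rqwvw,fcst] -> 7 lines: auut lpcht hshzv rqwvw fcst zaca udh
Hunk 3: at line 4 remove [fcst,zaca] add [uovj] -> 6 lines: auut lpcht hshzv rqwvw uovj udh
Hunk 4: at line 2 remove [hshzv] add [gga] -> 6 lines: auut lpcht gga rqwvw uovj udh
Hunk 5: at line 1 remove [gga,rqwvw] add [rbme,xzbd] -> 6 lines: auut lpcht rbme xzbd uovj udh
Hunk 6: at line 1 remove [rbme,xzbd] add [jjz,yfbe,vorkv] -> 7 lines: auut lpcht jjz yfbe vorkv uovj udh
Hunk 7: at line 1 remove [jjz,yfbe,vorkv] add [bcw] -> 5 lines: auut lpcht bcw uovj udh
Final line count: 5

Answer: 5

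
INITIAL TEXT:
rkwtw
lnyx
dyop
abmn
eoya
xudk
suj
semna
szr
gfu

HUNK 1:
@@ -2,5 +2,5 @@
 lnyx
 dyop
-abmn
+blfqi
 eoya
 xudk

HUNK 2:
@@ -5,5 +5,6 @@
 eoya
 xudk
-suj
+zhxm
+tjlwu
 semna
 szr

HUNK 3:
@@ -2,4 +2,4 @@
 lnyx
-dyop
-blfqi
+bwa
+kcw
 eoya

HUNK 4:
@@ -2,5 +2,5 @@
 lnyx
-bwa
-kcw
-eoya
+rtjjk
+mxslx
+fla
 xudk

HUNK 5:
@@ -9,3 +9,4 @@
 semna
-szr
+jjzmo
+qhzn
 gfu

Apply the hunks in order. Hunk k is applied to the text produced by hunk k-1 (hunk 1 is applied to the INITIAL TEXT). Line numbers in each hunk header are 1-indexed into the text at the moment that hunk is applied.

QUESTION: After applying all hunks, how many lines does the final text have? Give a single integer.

Hunk 1: at line 2 remove [abmn] add [blfqi] -> 10 lines: rkwtw lnyx dyop blfqi eoya xudk suj semna szr gfu
Hunk 2: at line 5 remove [suj] add [zhxm,tjlwu] -> 11 lines: rkwtw lnyx dyop blfqi eoya xudk zhxm tjlwu semna szr gfu
Hunk 3: at line 2 remove [dyop,blfqi] add [bwa,kcw] -> 11 lines: rkwtw lnyx bwa kcw eoya xudk zhxm tjlwu semna szr gfu
Hunk 4: at line 2 remove [bwa,kcw,eoya] add [rtjjk,mxslx,fla] -> 11 lines: rkwtw lnyx rtjjk mxslx fla xudk zhxm tjlwu semna szr gfu
Hunk 5: at line 9 remove [szr] add [jjzmo,qhzn] -> 12 lines: rkwtw lnyx rtjjk mxslx fla xudk zhxm tjlwu semna jjzmo qhzn gfu
Final line count: 12

Answer: 12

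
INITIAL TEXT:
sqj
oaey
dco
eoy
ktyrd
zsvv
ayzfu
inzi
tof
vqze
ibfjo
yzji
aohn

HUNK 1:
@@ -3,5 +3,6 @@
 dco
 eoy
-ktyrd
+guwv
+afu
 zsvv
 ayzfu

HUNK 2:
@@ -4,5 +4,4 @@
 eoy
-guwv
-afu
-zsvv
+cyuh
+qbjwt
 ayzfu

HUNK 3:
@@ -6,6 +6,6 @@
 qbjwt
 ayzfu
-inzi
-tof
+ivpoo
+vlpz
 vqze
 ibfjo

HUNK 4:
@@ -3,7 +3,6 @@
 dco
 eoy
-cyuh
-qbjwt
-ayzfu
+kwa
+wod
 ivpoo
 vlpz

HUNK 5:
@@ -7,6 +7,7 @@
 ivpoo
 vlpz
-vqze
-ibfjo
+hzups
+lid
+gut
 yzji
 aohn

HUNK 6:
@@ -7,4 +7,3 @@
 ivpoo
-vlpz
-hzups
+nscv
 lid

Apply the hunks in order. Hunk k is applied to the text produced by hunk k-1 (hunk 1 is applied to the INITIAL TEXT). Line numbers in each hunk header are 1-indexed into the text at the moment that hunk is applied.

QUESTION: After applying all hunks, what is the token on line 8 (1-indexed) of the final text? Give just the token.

Hunk 1: at line 3 remove [ktyrd] add [guwv,afu] -> 14 lines: sqj oaey dco eoy guwv afu zsvv ayzfu inzi tof vqze ibfjo yzji aohn
Hunk 2: at line 4 remove [guwv,afu,zsvv] add [cyuh,qbjwt] -> 13 lines: sqj oaey dco eoy cyuh qbjwt ayzfu inzi tof vqze ibfjo yzji aohn
Hunk 3: at line 6 remove [inzi,tof] add [ivpoo,vlpz] -> 13 lines: sqj oaey dco eoy cyuh qbjwt ayzfu ivpoo vlpz vqze ibfjo yzji aohn
Hunk 4: at line 3 remove [cyuh,qbjwt,ayzfu] add [kwa,wod] -> 12 lines: sqj oaey dco eoy kwa wod ivpoo vlpz vqze ibfjo yzji aohn
Hunk 5: at line 7 remove [vqze,ibfjo] add [hzups,lid,gut] -> 13 lines: sqj oaey dco eoy kwa wod ivpoo vlpz hzups lid gut yzji aohn
Hunk 6: at line 7 remove [vlpz,hzups] add [nscv] -> 12 lines: sqj oaey dco eoy kwa wod ivpoo nscv lid gut yzji aohn
Final line 8: nscv

Answer: nscv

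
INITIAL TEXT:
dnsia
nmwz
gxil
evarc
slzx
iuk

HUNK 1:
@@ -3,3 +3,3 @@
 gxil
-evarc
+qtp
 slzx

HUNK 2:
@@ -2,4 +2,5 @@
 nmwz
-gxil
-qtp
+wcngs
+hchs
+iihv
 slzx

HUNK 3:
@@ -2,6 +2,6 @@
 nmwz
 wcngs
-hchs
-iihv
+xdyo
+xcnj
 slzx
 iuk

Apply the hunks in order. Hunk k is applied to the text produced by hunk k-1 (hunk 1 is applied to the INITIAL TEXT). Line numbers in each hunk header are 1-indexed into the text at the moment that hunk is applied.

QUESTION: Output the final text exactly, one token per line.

Hunk 1: at line 3 remove [evarc] add [qtp] -> 6 lines: dnsia nmwz gxil qtp slzx iuk
Hunk 2: at line 2 remove [gxil,qtp] add [wcngs,hchs,iihv] -> 7 lines: dnsia nmwz wcngs hchs iihv slzx iuk
Hunk 3: at line 2 remove [hchs,iihv] add [xdyo,xcnj] -> 7 lines: dnsia nmwz wcngs xdyo xcnj slzx iuk

Answer: dnsia
nmwz
wcngs
xdyo
xcnj
slzx
iuk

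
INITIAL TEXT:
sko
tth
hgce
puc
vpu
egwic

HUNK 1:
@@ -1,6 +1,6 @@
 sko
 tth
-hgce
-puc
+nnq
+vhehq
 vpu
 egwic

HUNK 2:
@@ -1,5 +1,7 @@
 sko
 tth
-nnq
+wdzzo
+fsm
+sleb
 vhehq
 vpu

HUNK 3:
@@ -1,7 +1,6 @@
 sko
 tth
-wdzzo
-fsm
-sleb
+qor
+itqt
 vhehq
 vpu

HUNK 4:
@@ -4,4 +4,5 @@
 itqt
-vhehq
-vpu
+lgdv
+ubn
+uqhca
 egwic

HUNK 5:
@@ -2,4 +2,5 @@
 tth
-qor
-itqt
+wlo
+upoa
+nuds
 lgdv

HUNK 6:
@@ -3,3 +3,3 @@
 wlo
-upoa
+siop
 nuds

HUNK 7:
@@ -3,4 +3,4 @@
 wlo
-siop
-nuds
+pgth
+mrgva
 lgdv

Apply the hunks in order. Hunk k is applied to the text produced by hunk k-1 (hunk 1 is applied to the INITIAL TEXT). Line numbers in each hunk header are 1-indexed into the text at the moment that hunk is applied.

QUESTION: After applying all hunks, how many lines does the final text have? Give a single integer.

Answer: 9

Derivation:
Hunk 1: at line 1 remove [hgce,puc] add [nnq,vhehq] -> 6 lines: sko tth nnq vhehq vpu egwic
Hunk 2: at line 1 remove [nnq] add [wdzzo,fsm,sleb] -> 8 lines: sko tth wdzzo fsm sleb vhehq vpu egwic
Hunk 3: at line 1 remove [wdzzo,fsm,sleb] add [qor,itqt] -> 7 lines: sko tth qor itqt vhehq vpu egwic
Hunk 4: at line 4 remove [vhehq,vpu] add [lgdv,ubn,uqhca] -> 8 lines: sko tth qor itqt lgdv ubn uqhca egwic
Hunk 5: at line 2 remove [qor,itqt] add [wlo,upoa,nuds] -> 9 lines: sko tth wlo upoa nuds lgdv ubn uqhca egwic
Hunk 6: at line 3 remove [upoa] add [siop] -> 9 lines: sko tth wlo siop nuds lgdv ubn uqhca egwic
Hunk 7: at line 3 remove [siop,nuds] add [pgth,mrgva] -> 9 lines: sko tth wlo pgth mrgva lgdv ubn uqhca egwic
Final line count: 9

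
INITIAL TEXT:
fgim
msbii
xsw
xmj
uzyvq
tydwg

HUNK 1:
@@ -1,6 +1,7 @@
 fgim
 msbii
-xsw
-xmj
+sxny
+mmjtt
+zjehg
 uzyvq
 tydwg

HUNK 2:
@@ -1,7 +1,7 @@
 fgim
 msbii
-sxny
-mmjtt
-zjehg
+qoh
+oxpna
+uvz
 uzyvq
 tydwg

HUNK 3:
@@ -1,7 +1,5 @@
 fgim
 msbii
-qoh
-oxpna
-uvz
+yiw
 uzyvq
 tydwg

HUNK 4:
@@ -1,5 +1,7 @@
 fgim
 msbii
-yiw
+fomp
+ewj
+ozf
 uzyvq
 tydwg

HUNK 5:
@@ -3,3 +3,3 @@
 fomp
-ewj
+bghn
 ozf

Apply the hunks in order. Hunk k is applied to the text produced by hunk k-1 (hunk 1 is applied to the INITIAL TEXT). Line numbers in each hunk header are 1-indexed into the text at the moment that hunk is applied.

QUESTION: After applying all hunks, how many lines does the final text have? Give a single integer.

Hunk 1: at line 1 remove [xsw,xmj] add [sxny,mmjtt,zjehg] -> 7 lines: fgim msbii sxny mmjtt zjehg uzyvq tydwg
Hunk 2: at line 1 remove [sxny,mmjtt,zjehg] add [qoh,oxpna,uvz] -> 7 lines: fgim msbii qoh oxpna uvz uzyvq tydwg
Hunk 3: at line 1 remove [qoh,oxpna,uvz] add [yiw] -> 5 lines: fgim msbii yiw uzyvq tydwg
Hunk 4: at line 1 remove [yiw] add [fomp,ewj,ozf] -> 7 lines: fgim msbii fomp ewj ozf uzyvq tydwg
Hunk 5: at line 3 remove [ewj] add [bghn] -> 7 lines: fgim msbii fomp bghn ozf uzyvq tydwg
Final line count: 7

Answer: 7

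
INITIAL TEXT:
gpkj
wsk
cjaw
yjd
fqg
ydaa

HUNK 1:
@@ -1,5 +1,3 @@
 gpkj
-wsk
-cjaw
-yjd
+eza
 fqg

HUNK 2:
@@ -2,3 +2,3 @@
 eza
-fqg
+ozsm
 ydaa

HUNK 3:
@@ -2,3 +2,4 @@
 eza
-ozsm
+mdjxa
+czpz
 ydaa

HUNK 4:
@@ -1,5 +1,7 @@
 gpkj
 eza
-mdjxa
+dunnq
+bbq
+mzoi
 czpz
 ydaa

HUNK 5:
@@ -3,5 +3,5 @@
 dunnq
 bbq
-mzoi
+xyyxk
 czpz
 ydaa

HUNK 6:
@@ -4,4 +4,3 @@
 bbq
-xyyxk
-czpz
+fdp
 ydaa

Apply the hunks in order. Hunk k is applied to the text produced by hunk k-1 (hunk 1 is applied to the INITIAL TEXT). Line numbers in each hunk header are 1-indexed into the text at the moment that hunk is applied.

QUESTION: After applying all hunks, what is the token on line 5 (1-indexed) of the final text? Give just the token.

Hunk 1: at line 1 remove [wsk,cjaw,yjd] add [eza] -> 4 lines: gpkj eza fqg ydaa
Hunk 2: at line 2 remove [fqg] add [ozsm] -> 4 lines: gpkj eza ozsm ydaa
Hunk 3: at line 2 remove [ozsm] add [mdjxa,czpz] -> 5 lines: gpkj eza mdjxa czpz ydaa
Hunk 4: at line 1 remove [mdjxa] add [dunnq,bbq,mzoi] -> 7 lines: gpkj eza dunnq bbq mzoi czpz ydaa
Hunk 5: at line 3 remove [mzoi] add [xyyxk] -> 7 lines: gpkj eza dunnq bbq xyyxk czpz ydaa
Hunk 6: at line 4 remove [xyyxk,czpz] add [fdp] -> 6 lines: gpkj eza dunnq bbq fdp ydaa
Final line 5: fdp

Answer: fdp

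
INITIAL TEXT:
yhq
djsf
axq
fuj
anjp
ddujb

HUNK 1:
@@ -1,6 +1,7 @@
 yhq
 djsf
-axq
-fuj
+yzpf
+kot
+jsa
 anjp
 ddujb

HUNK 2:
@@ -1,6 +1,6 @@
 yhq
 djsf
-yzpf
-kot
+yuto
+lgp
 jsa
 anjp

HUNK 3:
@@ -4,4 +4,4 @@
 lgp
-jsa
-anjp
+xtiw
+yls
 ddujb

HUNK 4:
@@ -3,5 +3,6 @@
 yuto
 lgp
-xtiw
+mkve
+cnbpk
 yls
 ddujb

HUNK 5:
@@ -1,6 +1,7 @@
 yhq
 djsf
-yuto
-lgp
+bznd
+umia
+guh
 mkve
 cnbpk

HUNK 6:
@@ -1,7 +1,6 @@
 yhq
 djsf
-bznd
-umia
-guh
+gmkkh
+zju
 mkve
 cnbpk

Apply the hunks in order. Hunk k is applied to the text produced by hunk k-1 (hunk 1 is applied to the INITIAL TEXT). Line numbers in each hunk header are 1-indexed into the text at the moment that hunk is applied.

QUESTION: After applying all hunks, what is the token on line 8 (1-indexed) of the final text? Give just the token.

Answer: ddujb

Derivation:
Hunk 1: at line 1 remove [axq,fuj] add [yzpf,kot,jsa] -> 7 lines: yhq djsf yzpf kot jsa anjp ddujb
Hunk 2: at line 1 remove [yzpf,kot] add [yuto,lgp] -> 7 lines: yhq djsf yuto lgp jsa anjp ddujb
Hunk 3: at line 4 remove [jsa,anjp] add [xtiw,yls] -> 7 lines: yhq djsf yuto lgp xtiw yls ddujb
Hunk 4: at line 3 remove [xtiw] add [mkve,cnbpk] -> 8 lines: yhq djsf yuto lgp mkve cnbpk yls ddujb
Hunk 5: at line 1 remove [yuto,lgp] add [bznd,umia,guh] -> 9 lines: yhq djsf bznd umia guh mkve cnbpk yls ddujb
Hunk 6: at line 1 remove [bznd,umia,guh] add [gmkkh,zju] -> 8 lines: yhq djsf gmkkh zju mkve cnbpk yls ddujb
Final line 8: ddujb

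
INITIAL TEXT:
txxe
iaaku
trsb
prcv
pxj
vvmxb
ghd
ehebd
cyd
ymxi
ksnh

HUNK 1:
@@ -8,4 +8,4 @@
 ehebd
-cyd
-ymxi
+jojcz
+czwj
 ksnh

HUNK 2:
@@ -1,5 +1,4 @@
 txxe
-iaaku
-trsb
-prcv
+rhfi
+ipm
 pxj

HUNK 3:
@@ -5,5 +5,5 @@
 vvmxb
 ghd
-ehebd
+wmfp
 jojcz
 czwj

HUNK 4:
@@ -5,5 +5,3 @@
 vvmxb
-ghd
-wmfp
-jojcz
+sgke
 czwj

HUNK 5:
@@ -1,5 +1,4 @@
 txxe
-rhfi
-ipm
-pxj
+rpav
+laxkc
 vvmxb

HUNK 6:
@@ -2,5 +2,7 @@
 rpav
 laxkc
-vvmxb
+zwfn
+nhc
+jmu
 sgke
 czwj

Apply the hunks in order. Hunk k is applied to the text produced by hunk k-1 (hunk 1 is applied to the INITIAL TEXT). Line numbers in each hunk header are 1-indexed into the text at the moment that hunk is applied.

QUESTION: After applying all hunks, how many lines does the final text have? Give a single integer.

Hunk 1: at line 8 remove [cyd,ymxi] add [jojcz,czwj] -> 11 lines: txxe iaaku trsb prcv pxj vvmxb ghd ehebd jojcz czwj ksnh
Hunk 2: at line 1 remove [iaaku,trsb,prcv] add [rhfi,ipm] -> 10 lines: txxe rhfi ipm pxj vvmxb ghd ehebd jojcz czwj ksnh
Hunk 3: at line 5 remove [ehebd] add [wmfp] -> 10 lines: txxe rhfi ipm pxj vvmxb ghd wmfp jojcz czwj ksnh
Hunk 4: at line 5 remove [ghd,wmfp,jojcz] add [sgke] -> 8 lines: txxe rhfi ipm pxj vvmxb sgke czwj ksnh
Hunk 5: at line 1 remove [rhfi,ipm,pxj] add [rpav,laxkc] -> 7 lines: txxe rpav laxkc vvmxb sgke czwj ksnh
Hunk 6: at line 2 remove [vvmxb] add [zwfn,nhc,jmu] -> 9 lines: txxe rpav laxkc zwfn nhc jmu sgke czwj ksnh
Final line count: 9

Answer: 9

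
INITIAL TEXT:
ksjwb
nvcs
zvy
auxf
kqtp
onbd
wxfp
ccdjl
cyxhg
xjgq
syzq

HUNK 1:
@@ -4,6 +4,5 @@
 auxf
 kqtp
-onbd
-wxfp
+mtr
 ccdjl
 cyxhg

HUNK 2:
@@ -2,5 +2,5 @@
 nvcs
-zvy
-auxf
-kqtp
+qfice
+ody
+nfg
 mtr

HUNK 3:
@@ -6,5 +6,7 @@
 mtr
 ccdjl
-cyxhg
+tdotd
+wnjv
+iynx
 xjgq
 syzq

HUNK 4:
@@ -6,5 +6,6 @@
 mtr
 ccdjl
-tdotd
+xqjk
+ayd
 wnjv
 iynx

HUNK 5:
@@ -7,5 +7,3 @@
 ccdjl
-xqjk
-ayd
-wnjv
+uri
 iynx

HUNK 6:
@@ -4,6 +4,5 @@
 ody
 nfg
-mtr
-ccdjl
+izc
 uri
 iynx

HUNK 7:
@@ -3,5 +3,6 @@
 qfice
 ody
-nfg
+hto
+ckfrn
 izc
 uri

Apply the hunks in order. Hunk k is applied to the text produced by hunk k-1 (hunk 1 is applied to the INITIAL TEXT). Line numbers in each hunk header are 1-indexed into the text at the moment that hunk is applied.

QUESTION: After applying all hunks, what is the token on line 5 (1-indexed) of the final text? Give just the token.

Hunk 1: at line 4 remove [onbd,wxfp] add [mtr] -> 10 lines: ksjwb nvcs zvy auxf kqtp mtr ccdjl cyxhg xjgq syzq
Hunk 2: at line 2 remove [zvy,auxf,kqtp] add [qfice,ody,nfg] -> 10 lines: ksjwb nvcs qfice ody nfg mtr ccdjl cyxhg xjgq syzq
Hunk 3: at line 6 remove [cyxhg] add [tdotd,wnjv,iynx] -> 12 lines: ksjwb nvcs qfice ody nfg mtr ccdjl tdotd wnjv iynx xjgq syzq
Hunk 4: at line 6 remove [tdotd] add [xqjk,ayd] -> 13 lines: ksjwb nvcs qfice ody nfg mtr ccdjl xqjk ayd wnjv iynx xjgq syzq
Hunk 5: at line 7 remove [xqjk,ayd,wnjv] add [uri] -> 11 lines: ksjwb nvcs qfice ody nfg mtr ccdjl uri iynx xjgq syzq
Hunk 6: at line 4 remove [mtr,ccdjl] add [izc] -> 10 lines: ksjwb nvcs qfice ody nfg izc uri iynx xjgq syzq
Hunk 7: at line 3 remove [nfg] add [hto,ckfrn] -> 11 lines: ksjwb nvcs qfice ody hto ckfrn izc uri iynx xjgq syzq
Final line 5: hto

Answer: hto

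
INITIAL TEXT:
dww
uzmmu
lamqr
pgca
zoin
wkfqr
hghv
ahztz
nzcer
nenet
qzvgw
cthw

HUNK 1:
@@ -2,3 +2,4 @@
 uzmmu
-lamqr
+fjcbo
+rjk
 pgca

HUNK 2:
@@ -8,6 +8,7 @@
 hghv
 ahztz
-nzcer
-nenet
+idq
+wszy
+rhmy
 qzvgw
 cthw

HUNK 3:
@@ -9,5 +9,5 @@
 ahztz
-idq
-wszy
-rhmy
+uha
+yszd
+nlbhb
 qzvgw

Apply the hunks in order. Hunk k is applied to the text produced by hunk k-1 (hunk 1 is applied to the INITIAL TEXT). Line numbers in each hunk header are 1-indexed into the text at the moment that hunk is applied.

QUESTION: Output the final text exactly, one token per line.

Hunk 1: at line 2 remove [lamqr] add [fjcbo,rjk] -> 13 lines: dww uzmmu fjcbo rjk pgca zoin wkfqr hghv ahztz nzcer nenet qzvgw cthw
Hunk 2: at line 8 remove [nzcer,nenet] add [idq,wszy,rhmy] -> 14 lines: dww uzmmu fjcbo rjk pgca zoin wkfqr hghv ahztz idq wszy rhmy qzvgw cthw
Hunk 3: at line 9 remove [idq,wszy,rhmy] add [uha,yszd,nlbhb] -> 14 lines: dww uzmmu fjcbo rjk pgca zoin wkfqr hghv ahztz uha yszd nlbhb qzvgw cthw

Answer: dww
uzmmu
fjcbo
rjk
pgca
zoin
wkfqr
hghv
ahztz
uha
yszd
nlbhb
qzvgw
cthw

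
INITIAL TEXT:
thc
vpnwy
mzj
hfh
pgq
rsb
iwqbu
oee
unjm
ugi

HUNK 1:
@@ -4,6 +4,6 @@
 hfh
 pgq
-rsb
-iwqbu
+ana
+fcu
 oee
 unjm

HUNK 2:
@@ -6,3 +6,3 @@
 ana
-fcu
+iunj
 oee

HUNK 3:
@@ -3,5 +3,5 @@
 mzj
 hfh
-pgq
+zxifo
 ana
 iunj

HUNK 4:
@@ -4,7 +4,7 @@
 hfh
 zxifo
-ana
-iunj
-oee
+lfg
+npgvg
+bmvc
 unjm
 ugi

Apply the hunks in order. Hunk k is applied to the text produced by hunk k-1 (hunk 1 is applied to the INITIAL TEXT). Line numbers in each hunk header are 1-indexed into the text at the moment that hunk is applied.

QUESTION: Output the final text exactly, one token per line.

Hunk 1: at line 4 remove [rsb,iwqbu] add [ana,fcu] -> 10 lines: thc vpnwy mzj hfh pgq ana fcu oee unjm ugi
Hunk 2: at line 6 remove [fcu] add [iunj] -> 10 lines: thc vpnwy mzj hfh pgq ana iunj oee unjm ugi
Hunk 3: at line 3 remove [pgq] add [zxifo] -> 10 lines: thc vpnwy mzj hfh zxifo ana iunj oee unjm ugi
Hunk 4: at line 4 remove [ana,iunj,oee] add [lfg,npgvg,bmvc] -> 10 lines: thc vpnwy mzj hfh zxifo lfg npgvg bmvc unjm ugi

Answer: thc
vpnwy
mzj
hfh
zxifo
lfg
npgvg
bmvc
unjm
ugi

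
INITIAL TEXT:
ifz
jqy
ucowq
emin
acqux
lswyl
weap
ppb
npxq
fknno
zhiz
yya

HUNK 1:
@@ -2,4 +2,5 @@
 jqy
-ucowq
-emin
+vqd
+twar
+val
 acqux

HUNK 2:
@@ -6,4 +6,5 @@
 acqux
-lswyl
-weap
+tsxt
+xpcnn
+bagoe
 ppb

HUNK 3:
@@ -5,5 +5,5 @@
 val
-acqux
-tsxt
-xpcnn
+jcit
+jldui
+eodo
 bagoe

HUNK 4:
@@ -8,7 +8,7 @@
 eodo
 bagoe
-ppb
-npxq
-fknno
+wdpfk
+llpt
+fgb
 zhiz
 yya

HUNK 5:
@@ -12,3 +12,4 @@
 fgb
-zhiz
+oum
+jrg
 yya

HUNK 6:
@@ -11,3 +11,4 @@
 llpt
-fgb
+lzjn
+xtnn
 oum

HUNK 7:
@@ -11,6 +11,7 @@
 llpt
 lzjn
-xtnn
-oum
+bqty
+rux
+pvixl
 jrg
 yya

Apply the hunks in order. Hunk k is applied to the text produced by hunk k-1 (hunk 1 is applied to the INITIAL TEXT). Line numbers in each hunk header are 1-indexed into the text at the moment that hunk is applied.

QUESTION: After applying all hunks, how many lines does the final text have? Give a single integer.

Answer: 17

Derivation:
Hunk 1: at line 2 remove [ucowq,emin] add [vqd,twar,val] -> 13 lines: ifz jqy vqd twar val acqux lswyl weap ppb npxq fknno zhiz yya
Hunk 2: at line 6 remove [lswyl,weap] add [tsxt,xpcnn,bagoe] -> 14 lines: ifz jqy vqd twar val acqux tsxt xpcnn bagoe ppb npxq fknno zhiz yya
Hunk 3: at line 5 remove [acqux,tsxt,xpcnn] add [jcit,jldui,eodo] -> 14 lines: ifz jqy vqd twar val jcit jldui eodo bagoe ppb npxq fknno zhiz yya
Hunk 4: at line 8 remove [ppb,npxq,fknno] add [wdpfk,llpt,fgb] -> 14 lines: ifz jqy vqd twar val jcit jldui eodo bagoe wdpfk llpt fgb zhiz yya
Hunk 5: at line 12 remove [zhiz] add [oum,jrg] -> 15 lines: ifz jqy vqd twar val jcit jldui eodo bagoe wdpfk llpt fgb oum jrg yya
Hunk 6: at line 11 remove [fgb] add [lzjn,xtnn] -> 16 lines: ifz jqy vqd twar val jcit jldui eodo bagoe wdpfk llpt lzjn xtnn oum jrg yya
Hunk 7: at line 11 remove [xtnn,oum] add [bqty,rux,pvixl] -> 17 lines: ifz jqy vqd twar val jcit jldui eodo bagoe wdpfk llpt lzjn bqty rux pvixl jrg yya
Final line count: 17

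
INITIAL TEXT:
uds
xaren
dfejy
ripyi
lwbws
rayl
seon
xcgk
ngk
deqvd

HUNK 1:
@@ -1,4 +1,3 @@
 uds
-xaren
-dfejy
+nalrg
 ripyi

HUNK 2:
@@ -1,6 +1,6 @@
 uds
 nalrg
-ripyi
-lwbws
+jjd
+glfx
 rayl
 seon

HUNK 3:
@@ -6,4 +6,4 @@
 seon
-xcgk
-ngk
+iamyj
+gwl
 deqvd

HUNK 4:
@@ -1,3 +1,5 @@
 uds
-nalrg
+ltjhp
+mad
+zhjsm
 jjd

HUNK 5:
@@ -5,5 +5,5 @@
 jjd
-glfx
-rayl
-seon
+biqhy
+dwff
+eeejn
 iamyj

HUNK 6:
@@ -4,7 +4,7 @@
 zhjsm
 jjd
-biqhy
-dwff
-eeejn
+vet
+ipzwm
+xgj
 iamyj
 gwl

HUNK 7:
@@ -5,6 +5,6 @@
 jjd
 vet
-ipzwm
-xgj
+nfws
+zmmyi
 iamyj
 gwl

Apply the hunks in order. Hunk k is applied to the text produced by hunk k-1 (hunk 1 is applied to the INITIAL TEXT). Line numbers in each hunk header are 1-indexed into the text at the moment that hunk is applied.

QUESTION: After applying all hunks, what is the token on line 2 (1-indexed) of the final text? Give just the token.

Answer: ltjhp

Derivation:
Hunk 1: at line 1 remove [xaren,dfejy] add [nalrg] -> 9 lines: uds nalrg ripyi lwbws rayl seon xcgk ngk deqvd
Hunk 2: at line 1 remove [ripyi,lwbws] add [jjd,glfx] -> 9 lines: uds nalrg jjd glfx rayl seon xcgk ngk deqvd
Hunk 3: at line 6 remove [xcgk,ngk] add [iamyj,gwl] -> 9 lines: uds nalrg jjd glfx rayl seon iamyj gwl deqvd
Hunk 4: at line 1 remove [nalrg] add [ltjhp,mad,zhjsm] -> 11 lines: uds ltjhp mad zhjsm jjd glfx rayl seon iamyj gwl deqvd
Hunk 5: at line 5 remove [glfx,rayl,seon] add [biqhy,dwff,eeejn] -> 11 lines: uds ltjhp mad zhjsm jjd biqhy dwff eeejn iamyj gwl deqvd
Hunk 6: at line 4 remove [biqhy,dwff,eeejn] add [vet,ipzwm,xgj] -> 11 lines: uds ltjhp mad zhjsm jjd vet ipzwm xgj iamyj gwl deqvd
Hunk 7: at line 5 remove [ipzwm,xgj] add [nfws,zmmyi] -> 11 lines: uds ltjhp mad zhjsm jjd vet nfws zmmyi iamyj gwl deqvd
Final line 2: ltjhp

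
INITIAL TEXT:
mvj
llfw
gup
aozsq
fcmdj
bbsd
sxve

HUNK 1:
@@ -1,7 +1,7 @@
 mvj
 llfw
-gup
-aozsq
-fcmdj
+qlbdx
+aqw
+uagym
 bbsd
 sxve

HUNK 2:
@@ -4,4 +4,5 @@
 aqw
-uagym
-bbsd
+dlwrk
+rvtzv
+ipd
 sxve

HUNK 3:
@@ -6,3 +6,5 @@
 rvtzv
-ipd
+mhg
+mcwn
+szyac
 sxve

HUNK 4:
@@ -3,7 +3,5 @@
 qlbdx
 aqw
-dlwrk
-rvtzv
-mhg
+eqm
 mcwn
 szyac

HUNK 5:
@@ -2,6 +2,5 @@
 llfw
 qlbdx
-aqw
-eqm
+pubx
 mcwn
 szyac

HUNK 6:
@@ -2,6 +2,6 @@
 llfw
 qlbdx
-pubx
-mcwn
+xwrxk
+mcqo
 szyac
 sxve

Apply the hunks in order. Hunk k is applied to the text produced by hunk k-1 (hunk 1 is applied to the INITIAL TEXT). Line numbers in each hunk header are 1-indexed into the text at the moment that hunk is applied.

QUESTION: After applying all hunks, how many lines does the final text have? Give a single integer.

Answer: 7

Derivation:
Hunk 1: at line 1 remove [gup,aozsq,fcmdj] add [qlbdx,aqw,uagym] -> 7 lines: mvj llfw qlbdx aqw uagym bbsd sxve
Hunk 2: at line 4 remove [uagym,bbsd] add [dlwrk,rvtzv,ipd] -> 8 lines: mvj llfw qlbdx aqw dlwrk rvtzv ipd sxve
Hunk 3: at line 6 remove [ipd] add [mhg,mcwn,szyac] -> 10 lines: mvj llfw qlbdx aqw dlwrk rvtzv mhg mcwn szyac sxve
Hunk 4: at line 3 remove [dlwrk,rvtzv,mhg] add [eqm] -> 8 lines: mvj llfw qlbdx aqw eqm mcwn szyac sxve
Hunk 5: at line 2 remove [aqw,eqm] add [pubx] -> 7 lines: mvj llfw qlbdx pubx mcwn szyac sxve
Hunk 6: at line 2 remove [pubx,mcwn] add [xwrxk,mcqo] -> 7 lines: mvj llfw qlbdx xwrxk mcqo szyac sxve
Final line count: 7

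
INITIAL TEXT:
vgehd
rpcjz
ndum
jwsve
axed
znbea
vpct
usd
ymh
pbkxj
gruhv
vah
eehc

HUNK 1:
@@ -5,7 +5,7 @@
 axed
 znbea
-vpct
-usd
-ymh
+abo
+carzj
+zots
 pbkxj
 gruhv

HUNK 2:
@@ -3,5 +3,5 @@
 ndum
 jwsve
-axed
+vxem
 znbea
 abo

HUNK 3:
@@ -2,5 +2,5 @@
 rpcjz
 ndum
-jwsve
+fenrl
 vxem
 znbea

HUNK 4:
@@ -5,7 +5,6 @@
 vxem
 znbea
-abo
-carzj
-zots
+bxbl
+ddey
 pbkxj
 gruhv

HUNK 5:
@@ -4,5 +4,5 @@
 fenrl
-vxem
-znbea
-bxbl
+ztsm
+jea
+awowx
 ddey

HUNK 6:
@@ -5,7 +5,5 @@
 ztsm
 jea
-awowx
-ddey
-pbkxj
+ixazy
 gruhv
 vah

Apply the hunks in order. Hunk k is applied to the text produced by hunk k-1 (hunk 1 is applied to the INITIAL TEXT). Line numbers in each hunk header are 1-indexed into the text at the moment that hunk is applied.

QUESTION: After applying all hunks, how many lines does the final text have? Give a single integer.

Hunk 1: at line 5 remove [vpct,usd,ymh] add [abo,carzj,zots] -> 13 lines: vgehd rpcjz ndum jwsve axed znbea abo carzj zots pbkxj gruhv vah eehc
Hunk 2: at line 3 remove [axed] add [vxem] -> 13 lines: vgehd rpcjz ndum jwsve vxem znbea abo carzj zots pbkxj gruhv vah eehc
Hunk 3: at line 2 remove [jwsve] add [fenrl] -> 13 lines: vgehd rpcjz ndum fenrl vxem znbea abo carzj zots pbkxj gruhv vah eehc
Hunk 4: at line 5 remove [abo,carzj,zots] add [bxbl,ddey] -> 12 lines: vgehd rpcjz ndum fenrl vxem znbea bxbl ddey pbkxj gruhv vah eehc
Hunk 5: at line 4 remove [vxem,znbea,bxbl] add [ztsm,jea,awowx] -> 12 lines: vgehd rpcjz ndum fenrl ztsm jea awowx ddey pbkxj gruhv vah eehc
Hunk 6: at line 5 remove [awowx,ddey,pbkxj] add [ixazy] -> 10 lines: vgehd rpcjz ndum fenrl ztsm jea ixazy gruhv vah eehc
Final line count: 10

Answer: 10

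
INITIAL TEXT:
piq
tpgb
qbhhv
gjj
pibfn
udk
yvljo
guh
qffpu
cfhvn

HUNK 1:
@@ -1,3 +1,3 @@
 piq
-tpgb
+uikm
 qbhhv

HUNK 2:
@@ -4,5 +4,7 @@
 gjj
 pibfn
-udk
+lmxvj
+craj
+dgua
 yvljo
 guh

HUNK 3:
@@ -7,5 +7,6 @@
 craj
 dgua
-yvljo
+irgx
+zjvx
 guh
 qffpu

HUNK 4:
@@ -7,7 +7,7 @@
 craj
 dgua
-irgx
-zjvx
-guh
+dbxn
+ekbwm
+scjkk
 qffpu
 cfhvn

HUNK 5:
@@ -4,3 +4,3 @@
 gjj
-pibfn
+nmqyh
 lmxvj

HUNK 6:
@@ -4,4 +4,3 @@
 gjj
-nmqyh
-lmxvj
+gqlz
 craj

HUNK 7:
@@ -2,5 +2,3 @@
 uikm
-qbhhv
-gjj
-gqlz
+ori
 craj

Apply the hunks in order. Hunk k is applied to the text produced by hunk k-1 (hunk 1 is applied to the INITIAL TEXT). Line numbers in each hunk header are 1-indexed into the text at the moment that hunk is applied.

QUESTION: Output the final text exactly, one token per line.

Answer: piq
uikm
ori
craj
dgua
dbxn
ekbwm
scjkk
qffpu
cfhvn

Derivation:
Hunk 1: at line 1 remove [tpgb] add [uikm] -> 10 lines: piq uikm qbhhv gjj pibfn udk yvljo guh qffpu cfhvn
Hunk 2: at line 4 remove [udk] add [lmxvj,craj,dgua] -> 12 lines: piq uikm qbhhv gjj pibfn lmxvj craj dgua yvljo guh qffpu cfhvn
Hunk 3: at line 7 remove [yvljo] add [irgx,zjvx] -> 13 lines: piq uikm qbhhv gjj pibfn lmxvj craj dgua irgx zjvx guh qffpu cfhvn
Hunk 4: at line 7 remove [irgx,zjvx,guh] add [dbxn,ekbwm,scjkk] -> 13 lines: piq uikm qbhhv gjj pibfn lmxvj craj dgua dbxn ekbwm scjkk qffpu cfhvn
Hunk 5: at line 4 remove [pibfn] add [nmqyh] -> 13 lines: piq uikm qbhhv gjj nmqyh lmxvj craj dgua dbxn ekbwm scjkk qffpu cfhvn
Hunk 6: at line 4 remove [nmqyh,lmxvj] add [gqlz] -> 12 lines: piq uikm qbhhv gjj gqlz craj dgua dbxn ekbwm scjkk qffpu cfhvn
Hunk 7: at line 2 remove [qbhhv,gjj,gqlz] add [ori] -> 10 lines: piq uikm ori craj dgua dbxn ekbwm scjkk qffpu cfhvn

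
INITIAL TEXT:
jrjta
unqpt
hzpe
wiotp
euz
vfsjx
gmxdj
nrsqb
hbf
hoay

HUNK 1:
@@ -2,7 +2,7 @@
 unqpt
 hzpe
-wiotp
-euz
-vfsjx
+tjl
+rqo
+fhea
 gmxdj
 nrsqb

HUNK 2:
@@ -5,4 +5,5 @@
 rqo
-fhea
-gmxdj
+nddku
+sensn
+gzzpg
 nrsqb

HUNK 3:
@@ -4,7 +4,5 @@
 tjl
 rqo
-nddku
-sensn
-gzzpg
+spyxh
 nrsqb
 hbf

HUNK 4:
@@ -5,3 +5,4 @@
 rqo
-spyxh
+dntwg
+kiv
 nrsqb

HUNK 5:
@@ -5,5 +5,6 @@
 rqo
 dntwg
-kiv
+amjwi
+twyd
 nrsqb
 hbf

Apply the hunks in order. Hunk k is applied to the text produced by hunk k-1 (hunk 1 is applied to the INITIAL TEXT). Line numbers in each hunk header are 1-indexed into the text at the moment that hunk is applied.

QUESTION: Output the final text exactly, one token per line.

Hunk 1: at line 2 remove [wiotp,euz,vfsjx] add [tjl,rqo,fhea] -> 10 lines: jrjta unqpt hzpe tjl rqo fhea gmxdj nrsqb hbf hoay
Hunk 2: at line 5 remove [fhea,gmxdj] add [nddku,sensn,gzzpg] -> 11 lines: jrjta unqpt hzpe tjl rqo nddku sensn gzzpg nrsqb hbf hoay
Hunk 3: at line 4 remove [nddku,sensn,gzzpg] add [spyxh] -> 9 lines: jrjta unqpt hzpe tjl rqo spyxh nrsqb hbf hoay
Hunk 4: at line 5 remove [spyxh] add [dntwg,kiv] -> 10 lines: jrjta unqpt hzpe tjl rqo dntwg kiv nrsqb hbf hoay
Hunk 5: at line 5 remove [kiv] add [amjwi,twyd] -> 11 lines: jrjta unqpt hzpe tjl rqo dntwg amjwi twyd nrsqb hbf hoay

Answer: jrjta
unqpt
hzpe
tjl
rqo
dntwg
amjwi
twyd
nrsqb
hbf
hoay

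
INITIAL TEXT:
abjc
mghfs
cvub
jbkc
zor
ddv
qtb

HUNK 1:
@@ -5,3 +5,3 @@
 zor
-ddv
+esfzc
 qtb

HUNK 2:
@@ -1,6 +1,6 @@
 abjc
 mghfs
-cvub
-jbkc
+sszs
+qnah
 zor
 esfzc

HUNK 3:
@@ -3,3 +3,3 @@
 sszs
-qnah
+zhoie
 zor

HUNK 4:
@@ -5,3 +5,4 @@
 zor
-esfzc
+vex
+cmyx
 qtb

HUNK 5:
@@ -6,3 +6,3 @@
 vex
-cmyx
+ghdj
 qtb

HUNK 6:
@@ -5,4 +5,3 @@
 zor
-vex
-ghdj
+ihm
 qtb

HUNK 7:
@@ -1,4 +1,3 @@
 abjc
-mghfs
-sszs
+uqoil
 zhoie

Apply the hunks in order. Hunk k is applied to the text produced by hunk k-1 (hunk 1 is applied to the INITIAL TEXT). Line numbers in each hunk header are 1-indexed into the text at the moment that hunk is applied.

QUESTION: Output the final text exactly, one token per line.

Answer: abjc
uqoil
zhoie
zor
ihm
qtb

Derivation:
Hunk 1: at line 5 remove [ddv] add [esfzc] -> 7 lines: abjc mghfs cvub jbkc zor esfzc qtb
Hunk 2: at line 1 remove [cvub,jbkc] add [sszs,qnah] -> 7 lines: abjc mghfs sszs qnah zor esfzc qtb
Hunk 3: at line 3 remove [qnah] add [zhoie] -> 7 lines: abjc mghfs sszs zhoie zor esfzc qtb
Hunk 4: at line 5 remove [esfzc] add [vex,cmyx] -> 8 lines: abjc mghfs sszs zhoie zor vex cmyx qtb
Hunk 5: at line 6 remove [cmyx] add [ghdj] -> 8 lines: abjc mghfs sszs zhoie zor vex ghdj qtb
Hunk 6: at line 5 remove [vex,ghdj] add [ihm] -> 7 lines: abjc mghfs sszs zhoie zor ihm qtb
Hunk 7: at line 1 remove [mghfs,sszs] add [uqoil] -> 6 lines: abjc uqoil zhoie zor ihm qtb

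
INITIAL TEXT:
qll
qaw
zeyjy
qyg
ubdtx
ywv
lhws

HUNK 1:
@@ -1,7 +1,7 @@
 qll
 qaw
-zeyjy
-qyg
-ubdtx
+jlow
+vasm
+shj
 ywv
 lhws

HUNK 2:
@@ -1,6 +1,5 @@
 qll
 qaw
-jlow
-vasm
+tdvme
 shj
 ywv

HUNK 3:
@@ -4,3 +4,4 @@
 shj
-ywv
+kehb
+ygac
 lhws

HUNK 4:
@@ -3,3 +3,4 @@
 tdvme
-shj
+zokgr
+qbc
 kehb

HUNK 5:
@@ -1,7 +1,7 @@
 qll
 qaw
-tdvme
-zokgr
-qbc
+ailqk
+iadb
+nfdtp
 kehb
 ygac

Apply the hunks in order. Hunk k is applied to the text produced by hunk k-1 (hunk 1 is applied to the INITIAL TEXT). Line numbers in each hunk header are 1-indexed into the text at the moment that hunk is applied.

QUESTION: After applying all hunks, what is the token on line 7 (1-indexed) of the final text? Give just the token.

Hunk 1: at line 1 remove [zeyjy,qyg,ubdtx] add [jlow,vasm,shj] -> 7 lines: qll qaw jlow vasm shj ywv lhws
Hunk 2: at line 1 remove [jlow,vasm] add [tdvme] -> 6 lines: qll qaw tdvme shj ywv lhws
Hunk 3: at line 4 remove [ywv] add [kehb,ygac] -> 7 lines: qll qaw tdvme shj kehb ygac lhws
Hunk 4: at line 3 remove [shj] add [zokgr,qbc] -> 8 lines: qll qaw tdvme zokgr qbc kehb ygac lhws
Hunk 5: at line 1 remove [tdvme,zokgr,qbc] add [ailqk,iadb,nfdtp] -> 8 lines: qll qaw ailqk iadb nfdtp kehb ygac lhws
Final line 7: ygac

Answer: ygac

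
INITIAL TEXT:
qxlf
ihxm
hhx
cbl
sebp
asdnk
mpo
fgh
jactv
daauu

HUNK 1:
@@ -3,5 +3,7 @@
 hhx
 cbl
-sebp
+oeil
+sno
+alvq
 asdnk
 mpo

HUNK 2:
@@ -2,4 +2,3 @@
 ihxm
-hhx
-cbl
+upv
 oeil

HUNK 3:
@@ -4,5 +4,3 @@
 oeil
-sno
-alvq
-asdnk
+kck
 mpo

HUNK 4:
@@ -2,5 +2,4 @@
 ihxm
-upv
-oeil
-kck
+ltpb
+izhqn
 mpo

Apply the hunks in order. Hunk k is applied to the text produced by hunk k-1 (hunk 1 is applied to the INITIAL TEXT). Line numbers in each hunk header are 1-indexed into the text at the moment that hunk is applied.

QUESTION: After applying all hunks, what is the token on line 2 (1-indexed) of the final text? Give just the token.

Answer: ihxm

Derivation:
Hunk 1: at line 3 remove [sebp] add [oeil,sno,alvq] -> 12 lines: qxlf ihxm hhx cbl oeil sno alvq asdnk mpo fgh jactv daauu
Hunk 2: at line 2 remove [hhx,cbl] add [upv] -> 11 lines: qxlf ihxm upv oeil sno alvq asdnk mpo fgh jactv daauu
Hunk 3: at line 4 remove [sno,alvq,asdnk] add [kck] -> 9 lines: qxlf ihxm upv oeil kck mpo fgh jactv daauu
Hunk 4: at line 2 remove [upv,oeil,kck] add [ltpb,izhqn] -> 8 lines: qxlf ihxm ltpb izhqn mpo fgh jactv daauu
Final line 2: ihxm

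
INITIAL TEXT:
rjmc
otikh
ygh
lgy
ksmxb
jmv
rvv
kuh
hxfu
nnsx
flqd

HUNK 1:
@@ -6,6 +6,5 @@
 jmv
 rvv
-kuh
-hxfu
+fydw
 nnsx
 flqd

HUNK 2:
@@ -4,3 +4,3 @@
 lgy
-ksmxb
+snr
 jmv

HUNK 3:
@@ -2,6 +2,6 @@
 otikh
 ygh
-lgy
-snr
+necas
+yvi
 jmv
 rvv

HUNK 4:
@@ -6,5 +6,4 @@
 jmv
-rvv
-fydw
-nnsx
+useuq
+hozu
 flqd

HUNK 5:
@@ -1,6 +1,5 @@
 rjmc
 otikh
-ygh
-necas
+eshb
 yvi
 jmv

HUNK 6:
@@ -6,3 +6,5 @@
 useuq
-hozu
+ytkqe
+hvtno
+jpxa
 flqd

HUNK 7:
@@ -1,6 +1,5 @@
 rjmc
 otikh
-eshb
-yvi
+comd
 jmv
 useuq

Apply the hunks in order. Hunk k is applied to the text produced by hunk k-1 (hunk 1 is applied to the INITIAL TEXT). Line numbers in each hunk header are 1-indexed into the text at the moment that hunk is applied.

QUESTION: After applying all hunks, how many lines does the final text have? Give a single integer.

Answer: 9

Derivation:
Hunk 1: at line 6 remove [kuh,hxfu] add [fydw] -> 10 lines: rjmc otikh ygh lgy ksmxb jmv rvv fydw nnsx flqd
Hunk 2: at line 4 remove [ksmxb] add [snr] -> 10 lines: rjmc otikh ygh lgy snr jmv rvv fydw nnsx flqd
Hunk 3: at line 2 remove [lgy,snr] add [necas,yvi] -> 10 lines: rjmc otikh ygh necas yvi jmv rvv fydw nnsx flqd
Hunk 4: at line 6 remove [rvv,fydw,nnsx] add [useuq,hozu] -> 9 lines: rjmc otikh ygh necas yvi jmv useuq hozu flqd
Hunk 5: at line 1 remove [ygh,necas] add [eshb] -> 8 lines: rjmc otikh eshb yvi jmv useuq hozu flqd
Hunk 6: at line 6 remove [hozu] add [ytkqe,hvtno,jpxa] -> 10 lines: rjmc otikh eshb yvi jmv useuq ytkqe hvtno jpxa flqd
Hunk 7: at line 1 remove [eshb,yvi] add [comd] -> 9 lines: rjmc otikh comd jmv useuq ytkqe hvtno jpxa flqd
Final line count: 9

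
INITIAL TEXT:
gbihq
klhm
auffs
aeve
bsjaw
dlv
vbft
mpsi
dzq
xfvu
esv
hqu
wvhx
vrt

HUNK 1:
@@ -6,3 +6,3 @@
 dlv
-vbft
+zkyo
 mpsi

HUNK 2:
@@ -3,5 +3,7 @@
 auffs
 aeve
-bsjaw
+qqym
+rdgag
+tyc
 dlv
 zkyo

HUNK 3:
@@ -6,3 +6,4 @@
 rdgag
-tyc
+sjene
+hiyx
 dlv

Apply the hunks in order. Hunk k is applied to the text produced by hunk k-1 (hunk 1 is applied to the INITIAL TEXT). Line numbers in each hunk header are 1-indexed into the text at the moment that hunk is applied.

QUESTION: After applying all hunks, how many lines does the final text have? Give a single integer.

Hunk 1: at line 6 remove [vbft] add [zkyo] -> 14 lines: gbihq klhm auffs aeve bsjaw dlv zkyo mpsi dzq xfvu esv hqu wvhx vrt
Hunk 2: at line 3 remove [bsjaw] add [qqym,rdgag,tyc] -> 16 lines: gbihq klhm auffs aeve qqym rdgag tyc dlv zkyo mpsi dzq xfvu esv hqu wvhx vrt
Hunk 3: at line 6 remove [tyc] add [sjene,hiyx] -> 17 lines: gbihq klhm auffs aeve qqym rdgag sjene hiyx dlv zkyo mpsi dzq xfvu esv hqu wvhx vrt
Final line count: 17

Answer: 17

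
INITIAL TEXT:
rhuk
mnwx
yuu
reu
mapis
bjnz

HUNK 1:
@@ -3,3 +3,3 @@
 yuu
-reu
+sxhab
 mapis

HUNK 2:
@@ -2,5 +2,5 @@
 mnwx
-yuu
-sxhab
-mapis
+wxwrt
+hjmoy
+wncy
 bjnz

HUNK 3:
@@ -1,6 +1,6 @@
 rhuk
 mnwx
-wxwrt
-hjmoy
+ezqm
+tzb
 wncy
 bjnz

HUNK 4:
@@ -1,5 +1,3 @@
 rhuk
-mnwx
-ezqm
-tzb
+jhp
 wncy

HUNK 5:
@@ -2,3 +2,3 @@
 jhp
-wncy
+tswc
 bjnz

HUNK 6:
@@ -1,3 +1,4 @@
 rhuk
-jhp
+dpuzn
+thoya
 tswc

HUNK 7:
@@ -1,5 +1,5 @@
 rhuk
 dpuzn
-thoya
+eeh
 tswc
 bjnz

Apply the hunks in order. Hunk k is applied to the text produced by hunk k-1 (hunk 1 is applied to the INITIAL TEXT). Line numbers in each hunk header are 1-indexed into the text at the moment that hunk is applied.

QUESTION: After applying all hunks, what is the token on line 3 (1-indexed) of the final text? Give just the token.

Answer: eeh

Derivation:
Hunk 1: at line 3 remove [reu] add [sxhab] -> 6 lines: rhuk mnwx yuu sxhab mapis bjnz
Hunk 2: at line 2 remove [yuu,sxhab,mapis] add [wxwrt,hjmoy,wncy] -> 6 lines: rhuk mnwx wxwrt hjmoy wncy bjnz
Hunk 3: at line 1 remove [wxwrt,hjmoy] add [ezqm,tzb] -> 6 lines: rhuk mnwx ezqm tzb wncy bjnz
Hunk 4: at line 1 remove [mnwx,ezqm,tzb] add [jhp] -> 4 lines: rhuk jhp wncy bjnz
Hunk 5: at line 2 remove [wncy] add [tswc] -> 4 lines: rhuk jhp tswc bjnz
Hunk 6: at line 1 remove [jhp] add [dpuzn,thoya] -> 5 lines: rhuk dpuzn thoya tswc bjnz
Hunk 7: at line 1 remove [thoya] add [eeh] -> 5 lines: rhuk dpuzn eeh tswc bjnz
Final line 3: eeh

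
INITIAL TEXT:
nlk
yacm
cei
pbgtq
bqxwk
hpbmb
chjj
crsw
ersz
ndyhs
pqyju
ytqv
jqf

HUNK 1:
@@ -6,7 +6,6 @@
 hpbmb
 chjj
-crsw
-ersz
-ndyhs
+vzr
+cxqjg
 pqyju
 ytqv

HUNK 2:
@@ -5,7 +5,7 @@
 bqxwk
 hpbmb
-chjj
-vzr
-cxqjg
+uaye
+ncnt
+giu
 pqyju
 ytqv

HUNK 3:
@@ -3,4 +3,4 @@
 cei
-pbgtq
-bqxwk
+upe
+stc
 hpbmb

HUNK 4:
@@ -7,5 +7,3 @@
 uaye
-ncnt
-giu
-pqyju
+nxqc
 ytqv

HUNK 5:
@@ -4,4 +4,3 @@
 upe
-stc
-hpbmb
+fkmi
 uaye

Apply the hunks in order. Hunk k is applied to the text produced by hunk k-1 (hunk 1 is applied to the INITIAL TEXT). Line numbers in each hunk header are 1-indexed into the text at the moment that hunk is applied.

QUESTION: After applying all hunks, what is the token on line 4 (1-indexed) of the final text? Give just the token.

Hunk 1: at line 6 remove [crsw,ersz,ndyhs] add [vzr,cxqjg] -> 12 lines: nlk yacm cei pbgtq bqxwk hpbmb chjj vzr cxqjg pqyju ytqv jqf
Hunk 2: at line 5 remove [chjj,vzr,cxqjg] add [uaye,ncnt,giu] -> 12 lines: nlk yacm cei pbgtq bqxwk hpbmb uaye ncnt giu pqyju ytqv jqf
Hunk 3: at line 3 remove [pbgtq,bqxwk] add [upe,stc] -> 12 lines: nlk yacm cei upe stc hpbmb uaye ncnt giu pqyju ytqv jqf
Hunk 4: at line 7 remove [ncnt,giu,pqyju] add [nxqc] -> 10 lines: nlk yacm cei upe stc hpbmb uaye nxqc ytqv jqf
Hunk 5: at line 4 remove [stc,hpbmb] add [fkmi] -> 9 lines: nlk yacm cei upe fkmi uaye nxqc ytqv jqf
Final line 4: upe

Answer: upe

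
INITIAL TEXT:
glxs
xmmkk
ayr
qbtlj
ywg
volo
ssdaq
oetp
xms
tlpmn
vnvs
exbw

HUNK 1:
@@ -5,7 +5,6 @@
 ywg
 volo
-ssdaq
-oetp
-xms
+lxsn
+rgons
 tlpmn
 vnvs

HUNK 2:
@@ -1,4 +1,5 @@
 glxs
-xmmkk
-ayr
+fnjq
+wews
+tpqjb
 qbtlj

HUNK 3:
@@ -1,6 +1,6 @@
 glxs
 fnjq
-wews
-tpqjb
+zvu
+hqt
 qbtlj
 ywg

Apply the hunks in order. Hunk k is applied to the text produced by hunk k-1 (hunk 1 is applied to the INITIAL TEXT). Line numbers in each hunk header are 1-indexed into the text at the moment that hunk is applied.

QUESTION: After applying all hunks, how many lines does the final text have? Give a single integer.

Answer: 12

Derivation:
Hunk 1: at line 5 remove [ssdaq,oetp,xms] add [lxsn,rgons] -> 11 lines: glxs xmmkk ayr qbtlj ywg volo lxsn rgons tlpmn vnvs exbw
Hunk 2: at line 1 remove [xmmkk,ayr] add [fnjq,wews,tpqjb] -> 12 lines: glxs fnjq wews tpqjb qbtlj ywg volo lxsn rgons tlpmn vnvs exbw
Hunk 3: at line 1 remove [wews,tpqjb] add [zvu,hqt] -> 12 lines: glxs fnjq zvu hqt qbtlj ywg volo lxsn rgons tlpmn vnvs exbw
Final line count: 12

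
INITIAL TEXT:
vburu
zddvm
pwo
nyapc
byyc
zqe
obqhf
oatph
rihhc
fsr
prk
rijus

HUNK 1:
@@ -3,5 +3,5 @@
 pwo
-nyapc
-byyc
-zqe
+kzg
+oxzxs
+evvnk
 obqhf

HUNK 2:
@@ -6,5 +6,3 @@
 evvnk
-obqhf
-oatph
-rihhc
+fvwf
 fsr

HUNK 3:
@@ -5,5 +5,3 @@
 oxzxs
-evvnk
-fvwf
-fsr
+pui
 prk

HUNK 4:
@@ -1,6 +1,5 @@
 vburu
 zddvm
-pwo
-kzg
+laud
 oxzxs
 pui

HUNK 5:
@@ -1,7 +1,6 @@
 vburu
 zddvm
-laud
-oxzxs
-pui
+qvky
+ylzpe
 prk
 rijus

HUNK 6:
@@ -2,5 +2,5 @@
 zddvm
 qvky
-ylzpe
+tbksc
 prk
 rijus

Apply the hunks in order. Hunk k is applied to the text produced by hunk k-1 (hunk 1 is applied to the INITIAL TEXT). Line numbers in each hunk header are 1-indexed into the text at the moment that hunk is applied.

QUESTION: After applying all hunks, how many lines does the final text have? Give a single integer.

Answer: 6

Derivation:
Hunk 1: at line 3 remove [nyapc,byyc,zqe] add [kzg,oxzxs,evvnk] -> 12 lines: vburu zddvm pwo kzg oxzxs evvnk obqhf oatph rihhc fsr prk rijus
Hunk 2: at line 6 remove [obqhf,oatph,rihhc] add [fvwf] -> 10 lines: vburu zddvm pwo kzg oxzxs evvnk fvwf fsr prk rijus
Hunk 3: at line 5 remove [evvnk,fvwf,fsr] add [pui] -> 8 lines: vburu zddvm pwo kzg oxzxs pui prk rijus
Hunk 4: at line 1 remove [pwo,kzg] add [laud] -> 7 lines: vburu zddvm laud oxzxs pui prk rijus
Hunk 5: at line 1 remove [laud,oxzxs,pui] add [qvky,ylzpe] -> 6 lines: vburu zddvm qvky ylzpe prk rijus
Hunk 6: at line 2 remove [ylzpe] add [tbksc] -> 6 lines: vburu zddvm qvky tbksc prk rijus
Final line count: 6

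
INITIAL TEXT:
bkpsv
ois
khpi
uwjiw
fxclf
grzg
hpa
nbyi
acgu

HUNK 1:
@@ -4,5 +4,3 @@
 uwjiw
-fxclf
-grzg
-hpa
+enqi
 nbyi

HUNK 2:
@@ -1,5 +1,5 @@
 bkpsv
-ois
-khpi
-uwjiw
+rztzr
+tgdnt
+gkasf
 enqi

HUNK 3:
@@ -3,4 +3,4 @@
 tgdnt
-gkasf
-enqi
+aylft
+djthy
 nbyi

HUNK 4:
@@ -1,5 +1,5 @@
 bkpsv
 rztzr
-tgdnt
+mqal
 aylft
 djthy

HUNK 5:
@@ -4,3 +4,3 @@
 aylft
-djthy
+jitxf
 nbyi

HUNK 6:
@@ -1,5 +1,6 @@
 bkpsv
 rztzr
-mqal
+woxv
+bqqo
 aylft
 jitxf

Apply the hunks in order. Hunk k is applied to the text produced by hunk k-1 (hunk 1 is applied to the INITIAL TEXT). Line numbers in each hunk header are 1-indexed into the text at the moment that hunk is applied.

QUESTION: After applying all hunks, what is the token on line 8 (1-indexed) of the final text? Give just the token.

Hunk 1: at line 4 remove [fxclf,grzg,hpa] add [enqi] -> 7 lines: bkpsv ois khpi uwjiw enqi nbyi acgu
Hunk 2: at line 1 remove [ois,khpi,uwjiw] add [rztzr,tgdnt,gkasf] -> 7 lines: bkpsv rztzr tgdnt gkasf enqi nbyi acgu
Hunk 3: at line 3 remove [gkasf,enqi] add [aylft,djthy] -> 7 lines: bkpsv rztzr tgdnt aylft djthy nbyi acgu
Hunk 4: at line 1 remove [tgdnt] add [mqal] -> 7 lines: bkpsv rztzr mqal aylft djthy nbyi acgu
Hunk 5: at line 4 remove [djthy] add [jitxf] -> 7 lines: bkpsv rztzr mqal aylft jitxf nbyi acgu
Hunk 6: at line 1 remove [mqal] add [woxv,bqqo] -> 8 lines: bkpsv rztzr woxv bqqo aylft jitxf nbyi acgu
Final line 8: acgu

Answer: acgu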